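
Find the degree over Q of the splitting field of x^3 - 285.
[K : Q] = 6

The roots of x^3 - 285 are ∛285, ω∛285, ω^2∛285 where ω = e^(2πi/3) is a primitive cube root of unity, so K = Q(∛285, ω). Now [Q(∛285):Q] = 3 (since 285 is not a perfect cube, x^3 - 285 is irreducible) and [Q(ω):Q] = 2. Both 2 and 3 divide [K:Q], and [K:Q] ≤ 3·2 = 6, so [K:Q] = 6. (Equivalently: Q(∛285) ⊂ R but ω ∉ R, so [K : Q(∛285)] = 2.)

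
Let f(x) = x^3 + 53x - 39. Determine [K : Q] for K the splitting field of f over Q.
[K : Q] = 6

By the rational root test, any rational root of the monic integer polynomial f(x) = x^3 + 53x - 39 must be an integer dividing the constant term -39, i.e. one of ±{1, 3, 13, 39}. Evaluating: f(1) = 15, f(-1) = -93, f(3) = 147, f(-3) = -225, f(13) = 2847, f(-13) = -2925, f(39) = 61347, f(-39) = -61425; none is 0, so f has no rational root and is therefore irreducible over Q (a cubic with no linear factor over a field is irreducible). For an irreducible cubic, the Galois group is A_3 or S_3 according as the discriminant disc(f) = -4a^3 - 27b^2 = -4·(53)^3 - 27·(-39)^2 = -636575 is or is not a square in Q. Here disc(f) = -636575 is not a perfect square in Q, so the Galois group of f over Q is not contained in A_3 and must be all of S_3. The splitting field has degree |S_3| = 6 over Q, so [K : Q] = 6.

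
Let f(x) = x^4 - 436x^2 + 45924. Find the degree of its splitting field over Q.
[K : Q] = 4

Solving the quadratic in x^2: x^2 = (436 ± √(436^2 - 4·45924))/2 = (436 ± √6400)/2 = (436 ± 80)/2, giving x^2 = 258 or x^2 = 178. So f(x) = (x^2 - 258)(x^2 - 178) and the roots of f are ±√258, ±√178. Hence the splitting field is K = Q(√258, √178). Since 258 and 178 are distinct squarefree integers > 1, their product 45924 is not a perfect square, so √178 ∉ Q(√258). By the tower law [K:Q] = [Q(√258,√178):Q(√258)] · [Q(√258):Q] = 2 · 2 = 4.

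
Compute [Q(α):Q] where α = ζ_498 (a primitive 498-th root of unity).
[Q(α):Q] = 164

The minimal polynomial of ζ_498 over Q is the 498-th cyclotomic polynomial Φ_498(x), which is irreducible over Q and has degree φ(498) = 164. Hence [Q(α):Q] = φ(498) = 164.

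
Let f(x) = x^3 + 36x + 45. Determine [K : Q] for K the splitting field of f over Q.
[K : Q] = 6

By the rational root test, any rational root of the monic integer polynomial f(x) = x^3 + 36x + 45 must be an integer dividing the constant term 45, i.e. one of ±{1, 3, 5, 9, 15, 45}. Evaluating: f(1) = 82, f(-1) = 8, f(3) = 180, f(-3) = -90, f(5) = 350, f(-5) = -260, f(9) = 1098, f(-9) = -1008, f(15) = 3960, f(-15) = -3870, f(45) = 92790, f(-45) = -92700; none is 0, so f has no rational root and is therefore irreducible over Q (a cubic with no linear factor over a field is irreducible). For an irreducible cubic, the Galois group is A_3 or S_3 according as the discriminant disc(f) = -4a^3 - 27b^2 = -4·(36)^3 - 27·(45)^2 = -241299 is or is not a square in Q. Here disc(f) = -241299 is not a perfect square in Q, so the Galois group of f over Q is not contained in A_3 and must be all of S_3. The splitting field has degree |S_3| = 6 over Q, so [K : Q] = 6.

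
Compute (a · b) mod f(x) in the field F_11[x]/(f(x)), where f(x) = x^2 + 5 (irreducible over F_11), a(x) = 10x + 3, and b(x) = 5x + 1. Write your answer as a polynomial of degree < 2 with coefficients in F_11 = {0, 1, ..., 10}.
a · b ≡ 3x + 6 (mod f(x))

Multiply in F_11[x]: a(x)·b(x) = (10x + 3)·(5x + 1) = 6x^2 + 3x + 3. This has degree ≥ 2, so divide by f(x) over F_11: 6x^2 + 3x + 3 = (6)·(x^2 + 5) + (3x + 6). Hence a·b ≡ 3x + 6 (mod f). (F_11[x]/(f) is a field with 11^2 = 121 elements since f is irreducible of degree 2.)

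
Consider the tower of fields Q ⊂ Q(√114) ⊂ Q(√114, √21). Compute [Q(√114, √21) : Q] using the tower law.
[Q(√114, √21) : Q] = 4

[Q(√114):Q] = 2 (min poly x^2 - 114, irreducible since 114 is squarefree > 1). For the top step, suppose √21 ∈ Q(√114), say √21 = c + d√114 with c, d ∈ Q. Squaring: 21 = c^2 + 114d^2 + 2cd√114. Since √114 ∉ Q this forces 2cd = 0. If d = 0 then √21 = c ∈ Q, contradicting 21 squarefree > 1. If c = 0 then 21 = 114d^2, so 114·21 = (114d)^2 is a perfect square in Q — but 114·21 = 2394 is not a perfect square (since 114 and 21 are distinct squarefree integers). Contradiction. Hence √21 ∉ Q(√114), so x^2 - 21 stays irreducible over Q(√114) and [Q(√114, √21) : Q(√114)] = 2. By the tower law, [Q(√114, √21) : Q] = 2 · 2 = 4.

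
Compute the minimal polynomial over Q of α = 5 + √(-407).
m_α(x) = x^2 - 10x + 432

From α - 5 = √(-407), squaring gives (α - 5)^2 = -407, i.e. α^2 - 10α + 25 = -407, so α^2 - 10α + 432 = 0. The discriminant of x^2 - 10x + 432 is (-10)^2 - 4·(432) = 100 - 1728 = -1628, and 4·(-407) is not a perfect square in Q since -407 is squarefree and ≠ 1. Hence x^2 - 10x + 432 is irreducible over Q and is the minimal polynomial of α.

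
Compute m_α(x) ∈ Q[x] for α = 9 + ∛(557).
m_α(x) = x^3 - 27x^2 + 243x - 1286

Set β = α - 9 = ∛(557), so β^3 = 557. Then (α - 9)^3 - 557 = 0, i.e. α is a root of g(x) = (x - 9)^3 - 557 = x^3 - 27x^2 + 243x - 1286. Since g(x) = h(x - 9) where h(x) = x^3 - 557, and h is irreducible over Q (because 557 is not a perfect cube, so h has no rational root, and a monic cubic with no rational root is irreducible), g is also irreducible (irreducibility is preserved under the substitution x → x - 9). Hence m_α(x) = x^3 - 27x^2 + 243x - 1286.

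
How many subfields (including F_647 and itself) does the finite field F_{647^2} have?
F_{647^2} has 2 subfields

The subfields of F_{p^n} are exactly the fields F_{p^d} for d | n (each is the fixed field of the unique index-d subgroup of Gal(F_{p^n}/F_p) ≅ Z/nZ). The divisors of n = 2 are {1, 2}, giving 2 subfields: F_{647^1}, F_{647^2}.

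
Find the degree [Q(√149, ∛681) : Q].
[Q(√149, ∛681) : Q] = 6

Let L = Q(√149, ∛681). Since Q(√149) ⊂ L and [Q(√149):Q] = 2, the tower law gives 2 | [L:Q]. Likewise Q(∛681) ⊂ L with [Q(∛681):Q] = 3 (because 681 is not a perfect cube), so 3 | [L:Q]. As gcd(2,3) = 1, [L:Q] is divisible by 6. Conversely L is generated over Q by √149 and ∛681, so [L:Q] ≤ 2·3 = 6. Therefore [Q(√149, ∛681) : Q] = 6.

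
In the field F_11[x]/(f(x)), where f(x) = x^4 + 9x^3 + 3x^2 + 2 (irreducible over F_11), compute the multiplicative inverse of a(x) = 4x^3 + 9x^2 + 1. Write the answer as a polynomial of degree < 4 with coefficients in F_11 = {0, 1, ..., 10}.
a(x)^(-1) ≡ 4x^3 + 8x^2 + 2x + 3 (mod f(x))

Since f is irreducible over F_11, F_11[x]/(f) is a field and a(x) ≠ 0 has an inverse. Apply the extended Euclidean algorithm to f(x) and a(x) in F_11[x]: f(x) = (3x + 1)·a(x) + (5x^2 + 8x + 1);  a(x) = (3x + 8)·(5x^2 + 8x + 1) + (10x + 4);  (5x^2 + 8x + 1) = (6x + 5)·(10x + 4) + (3). The last nonzero remainder is the constant 3 = gcd(f, a) in F_11. Back-substituting through the division chain expresses 3 = s(x)·a(x) + t(x)·f(x) with s(x) ≡ x^3 + 2x^2 + 6x + 9 (mod f), so (x^3 + 2x^2 + 6x + 9)·a(x) ≡ 3 (mod f). Multiplying by 3^(-1) ≡ 4 in F_11 gives a(x)^(-1) ≡ 4·(x^3 + 2x^2 + 6x + 9) ≡ 4x^3 + 8x^2 + 2x + 3 (mod f). Check: (4x^3 + 9x^2 + 1)·(4x^3 + 8x^2 + 2x + 3) = 5x^6 + 2x^5 + 3x^4 + x^3 + 2x^2 + 2x + 3 ≡ 1 (mod x^4 + 9x^3 + 3x^2 + 2).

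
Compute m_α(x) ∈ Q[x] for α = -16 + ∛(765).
m_α(x) = x^3 + 48x^2 + 768x + 3331

Set β = α + 16 = ∛(765), so β^3 = 765. Then (α + 16)^3 - 765 = 0, i.e. α is a root of g(x) = (x + 16)^3 - 765 = x^3 + 48x^2 + 768x + 3331. Since g(x) = h(x + 16) where h(x) = x^3 - 765, and h is irreducible over Q (because 765 is not a perfect cube, so h has no rational root, and a monic cubic with no rational root is irreducible), g is also irreducible (irreducibility is preserved under the substitution x → x + 16). Hence m_α(x) = x^3 + 48x^2 + 768x + 3331.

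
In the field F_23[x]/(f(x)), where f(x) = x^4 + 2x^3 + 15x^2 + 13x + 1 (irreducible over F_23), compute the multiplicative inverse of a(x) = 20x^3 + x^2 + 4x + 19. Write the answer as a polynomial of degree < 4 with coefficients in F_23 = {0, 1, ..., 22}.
a(x)^(-1) ≡ 2x^3 + 20x^2 + 9x (mod f(x))

Since f is irreducible over F_23, F_23[x]/(f) is a field and a(x) ≠ 0 has an inverse. Apply the extended Euclidean algorithm to f(x) and a(x) in F_23[x]: f(x) = (15x + 12)·a(x) + (12x^2 + 2x + 3);  a(x) = (17x + 3)·(12x^2 + 2x + 3) + (16x + 10);  (12x^2 + 2x + 3) = (18x + 9)·(16x + 10) + (5). The last nonzero remainder is the constant 5 = gcd(f, a) in F_23. Back-substituting through the division chain expresses 5 = s(x)·a(x) + t(x)·f(x) with s(x) ≡ 10x^3 + 8x^2 + 22x (mod f), so (10x^3 + 8x^2 + 22x)·a(x) ≡ 5 (mod f). Multiplying by 5^(-1) ≡ 14 in F_23 gives a(x)^(-1) ≡ 14·(10x^3 + 8x^2 + 22x) ≡ 2x^3 + 20x^2 + 9x (mod f). Check: (20x^3 + x^2 + 4x + 19)·(2x^3 + 20x^2 + 9x) = 17x^6 + 11x^5 + x^4 + 12x^3 + 2x^2 + 10x ≡ 1 (mod x^4 + 2x^3 + 15x^2 + 13x + 1).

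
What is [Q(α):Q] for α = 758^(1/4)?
[Q(α):Q] = 4

α is a root of x^4 - 758. By Eisenstein's criterion at the prime p = 2 (which divides the constant term 758 but p^2 = 4 does not, since 758 is squarefree), x^4 - 758 is irreducible over Q. Hence [Q(α):Q] = 4.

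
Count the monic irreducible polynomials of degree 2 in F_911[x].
There are 414505 monic irreducible polynomials of degree 2 over F_911

Each element of F_{911^2} that lies in no proper subfield is a root of exactly one monic irreducible of degree 2 over F_911, and each such polynomial has 2 distinct roots in F_{911^2}. By Möbius inversion the count is N_911(2) = (1/2) Σ_{d|2} μ(2/d) · 911^d = (1/2)(μ(2)·911^1 + μ(1)·911^2) = 829010/2 = 414505.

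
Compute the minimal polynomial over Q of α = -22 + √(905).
m_α(x) = x^2 + 44x - 421

From α + 22 = √(905), squaring gives (α + 22)^2 = 905, i.e. α^2 + 44α + 484 = 905, so α^2 + 44α - 421 = 0. The discriminant of x^2 + 44x - 421 is (44)^2 - 4·(-421) = 1936 + 1684 = 3620, and 4·(905) is not a perfect square in Q since 905 is squarefree and ≠ 1. Hence x^2 + 44x - 421 is irreducible over Q and is the minimal polynomial of α.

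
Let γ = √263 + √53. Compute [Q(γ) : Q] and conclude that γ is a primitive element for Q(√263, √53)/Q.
[Q(γ) : Q] = 4 (equivalently, Q(γ) = Q(√263, √53))

Obviously Q(γ) ⊆ Q(√263, √53), and [Q(√263, √53):Q] = 4 (since 263, 53 are distinct squarefree integers > 1 with 13939 not a perfect square). To show equality we compute the minimal polynomial of γ. From γ = √263 + √53: γ^2 = 263 + 2√(13939) + 53 = 316 + 2√(13939), so γ^2 - 316 = 2√(13939); squaring, (γ^2 - 316)^2 = 4·13939, i.e. γ^4 - 632γ^2 + 99856 - 55756 = 0, i.e. γ^4 - 632γ^2 + 44100 = 0. So γ is a root of x^4 - 632x^2 + 44100. This polynomial is irreducible over Q: it has no rational root (each ±√263 ± √53 is irrational), and any factorization into two quadratics over Q would force √(13939) ∈ Q (pairing opposite roots) or √263, √53 ∈ Q (other pairings), all impossible. Hence [Q(γ):Q] = 4 = [Q(√263, √53):Q], so Q(γ) = Q(√263, √53).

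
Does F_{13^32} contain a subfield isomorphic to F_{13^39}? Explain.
No: F_{13^39} is not a subfield of F_{13^32}

F_{p^m} embeds in F_{p^n} iff m | n. Here 39 ∤ 32 (since 32 = 0·39 + 32 with remainder 32 ≠ 0), so F_{13^39} is not a subfield of F_{13^32}. Equivalently: if it were, the tower law would give 39 = [F_{13^39}:F_13] dividing [F_{13^32}:F_13] = 32, contradiction.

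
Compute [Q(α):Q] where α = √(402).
[Q(α):Q] = 2

[Q(α):Q] equals the degree of the minimal polynomial of α. Here α^2 = 402 and x^2 - 402 is irreducible (d = 402 is squarefree, ≠ 1, hence not a square), so deg(m_α) = 2. Thus [Q(α):Q] = 2.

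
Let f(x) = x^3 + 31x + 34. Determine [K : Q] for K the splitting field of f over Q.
[K : Q] = 6

By the rational root test, any rational root of the monic integer polynomial f(x) = x^3 + 31x + 34 must be an integer dividing the constant term 34, i.e. one of ±{1, 2, 17, 34}. Evaluating: f(1) = 66, f(-1) = 2, f(2) = 104, f(-2) = -36, f(17) = 5474, f(-17) = -5406, f(34) = 40392, f(-34) = -40324; none is 0, so f has no rational root and is therefore irreducible over Q (a cubic with no linear factor over a field is irreducible). For an irreducible cubic, the Galois group is A_3 or S_3 according as the discriminant disc(f) = -4a^3 - 27b^2 = -4·(31)^3 - 27·(34)^2 = -150376 is or is not a square in Q. Here disc(f) = -150376 is not a perfect square in Q, so the Galois group of f over Q is not contained in A_3 and must be all of S_3. The splitting field has degree |S_3| = 6 over Q, so [K : Q] = 6.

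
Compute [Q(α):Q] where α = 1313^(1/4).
[Q(α):Q] = 4

α is a root of x^4 - 1313. By Eisenstein's criterion at the prime p = 13 (which divides the constant term 1313 but p^2 = 169 does not, since 1313 is squarefree), x^4 - 1313 is irreducible over Q. Hence [Q(α):Q] = 4.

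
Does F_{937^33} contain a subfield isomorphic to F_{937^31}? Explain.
No: F_{937^31} is not a subfield of F_{937^33}

F_{p^m} embeds in F_{p^n} iff m | n. Here 31 ∤ 33 (since 33 = 1·31 + 2 with remainder 2 ≠ 0), so F_{937^31} is not a subfield of F_{937^33}. Equivalently: if it were, the tower law would give 31 = [F_{937^31}:F_937] dividing [F_{937^33}:F_937] = 33, contradiction.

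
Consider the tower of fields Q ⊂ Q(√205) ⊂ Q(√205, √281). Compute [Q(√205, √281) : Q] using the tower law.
[Q(√205, √281) : Q] = 4

[Q(√205):Q] = 2 (min poly x^2 - 205, irreducible since 205 is squarefree > 1). For the top step, suppose √281 ∈ Q(√205), say √281 = c + d√205 with c, d ∈ Q. Squaring: 281 = c^2 + 205d^2 + 2cd√205. Since √205 ∉ Q this forces 2cd = 0. If d = 0 then √281 = c ∈ Q, contradicting 281 squarefree > 1. If c = 0 then 281 = 205d^2, so 205·281 = (205d)^2 is a perfect square in Q — but 205·281 = 57605 is not a perfect square (since 205 and 281 are distinct squarefree integers). Contradiction. Hence √281 ∉ Q(√205), so x^2 - 281 stays irreducible over Q(√205) and [Q(√205, √281) : Q(√205)] = 2. By the tower law, [Q(√205, √281) : Q] = 2 · 2 = 4.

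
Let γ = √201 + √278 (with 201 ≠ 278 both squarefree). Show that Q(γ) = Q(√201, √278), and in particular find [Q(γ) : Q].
[Q(γ) : Q] = 4 (equivalently, Q(γ) = Q(√201, √278))

Obviously Q(γ) ⊆ Q(√201, √278), and [Q(√201, √278):Q] = 4 (since 201, 278 are distinct squarefree integers > 1 with 55878 not a perfect square). To show equality we compute the minimal polynomial of γ. From γ = √201 + √278: γ^2 = 201 + 2√(55878) + 278 = 479 + 2√(55878), so γ^2 - 479 = 2√(55878); squaring, (γ^2 - 479)^2 = 4·55878, i.e. γ^4 - 958γ^2 + 229441 - 223512 = 0, i.e. γ^4 - 958γ^2 + 5929 = 0. So γ is a root of x^4 - 958x^2 + 5929. This polynomial is irreducible over Q: it has no rational root (each ±√201 ± √278 is irrational), and any factorization into two quadratics over Q would force √(55878) ∈ Q (pairing opposite roots) or √201, √278 ∈ Q (other pairings), all impossible. Hence [Q(γ):Q] = 4 = [Q(√201, √278):Q], so Q(γ) = Q(√201, √278).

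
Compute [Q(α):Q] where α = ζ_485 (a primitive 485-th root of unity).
[Q(α):Q] = 384

The minimal polynomial of ζ_485 over Q is the 485-th cyclotomic polynomial Φ_485(x), which is irreducible over Q and has degree φ(485) = 384. Hence [Q(α):Q] = φ(485) = 384.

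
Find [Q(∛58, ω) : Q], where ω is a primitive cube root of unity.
[Q(∛58, ω) : Q] = 6

[Q(∛58):Q] = 3 (min poly x^3 - 58, irreducible since 58 is not a perfect cube). [Q(ω):Q] = 2 (min poly x^2 + x + 1). Since Q(∛58) ⊂ R and ω ∉ R, we have ω ∉ Q(∛58), so x^2 + x + 1 remains irreducible over Q(∛58) and [Q(∛58, ω) : Q(∛58)] = 2. By the tower law, [Q(∛58, ω) : Q] = 3 · 2 = 6. (In fact Q(∛58, ω) is the splitting field of x^3 - 58 over Q.)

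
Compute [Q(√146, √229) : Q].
[Q(√146, √229) : Q] = 4

[Q(√146):Q] = 2 (min poly x^2 - 146, irreducible since 146 is squarefree > 1). For the top step, suppose √229 ∈ Q(√146), say √229 = c + d√146 with c, d ∈ Q. Squaring: 229 = c^2 + 146d^2 + 2cd√146. Since √146 ∉ Q this forces 2cd = 0. If d = 0 then √229 = c ∈ Q, contradicting 229 squarefree > 1. If c = 0 then 229 = 146d^2, so 146·229 = (146d)^2 is a perfect square in Q — but 146·229 = 33434 is not a perfect square (since 146 and 229 are distinct squarefree integers). Contradiction. Hence √229 ∉ Q(√146), so x^2 - 229 stays irreducible over Q(√146) and [Q(√146, √229) : Q(√146)] = 2. By the tower law, [Q(√146, √229) : Q] = 2 · 2 = 4.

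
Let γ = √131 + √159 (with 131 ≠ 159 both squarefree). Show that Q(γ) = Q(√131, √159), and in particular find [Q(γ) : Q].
[Q(γ) : Q] = 4 (equivalently, Q(γ) = Q(√131, √159))

Obviously Q(γ) ⊆ Q(√131, √159), and [Q(√131, √159):Q] = 4 (since 131, 159 are distinct squarefree integers > 1 with 20829 not a perfect square). To show equality we compute the minimal polynomial of γ. From γ = √131 + √159: γ^2 = 131 + 2√(20829) + 159 = 290 + 2√(20829), so γ^2 - 290 = 2√(20829); squaring, (γ^2 - 290)^2 = 4·20829, i.e. γ^4 - 580γ^2 + 84100 - 83316 = 0, i.e. γ^4 - 580γ^2 + 784 = 0. So γ is a root of x^4 - 580x^2 + 784. This polynomial is irreducible over Q: it has no rational root (each ±√131 ± √159 is irrational), and any factorization into two quadratics over Q would force √(20829) ∈ Q (pairing opposite roots) or √131, √159 ∈ Q (other pairings), all impossible. Hence [Q(γ):Q] = 4 = [Q(√131, √159):Q], so Q(γ) = Q(√131, √159).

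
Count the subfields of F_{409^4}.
F_{409^4} has 3 subfields

The subfields of F_{p^n} are exactly the fields F_{p^d} for d | n (each is the fixed field of the unique index-d subgroup of Gal(F_{p^n}/F_p) ≅ Z/nZ). The divisors of n = 4 are {1, 2, 4}, giving 3 subfields: F_{409^1}, F_{409^2}, F_{409^4}.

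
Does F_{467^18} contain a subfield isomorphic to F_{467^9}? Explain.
Yes: F_{467^9} is a subfield of F_{467^18}

F_{p^m} embeds in F_{p^n} iff m | n (since F_{p^n} is the splitting field of x^(p^n) - x, and F_{p^m} ⊂ F_{p^n} forces p^n to be a power of p^m, i.e. m | n; conversely if m | n then every root of x^(p^m) - x is a root of x^(p^n) - x). Here 9 | 18 (since 18 = 2·9), so F_{467^9} is a subfield of F_{467^18}, and [F_{467^18} : F_{467^9}] = 18/9 = 2.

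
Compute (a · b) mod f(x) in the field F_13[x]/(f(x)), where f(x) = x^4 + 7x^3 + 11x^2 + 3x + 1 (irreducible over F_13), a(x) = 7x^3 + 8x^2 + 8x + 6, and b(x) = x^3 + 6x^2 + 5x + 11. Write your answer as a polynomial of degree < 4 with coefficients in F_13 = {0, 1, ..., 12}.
a · b ≡ 12x^3 + 12x^2 + 5x + 7 (mod f(x))

Multiply in F_13[x]: a(x)·b(x) = (7x^3 + 8x^2 + 8x + 6)·(x^3 + 6x^2 + 5x + 11) = 7x^6 + 11x^5 + 2x^3 + 8x^2 + x + 1. This has degree ≥ 4, so divide by f(x) over F_13: 7x^6 + 11x^5 + 2x^3 + 8x^2 + x + 1 = (7x^2 + x + 7)·(x^4 + 7x^3 + 11x^2 + 3x + 1) + (12x^3 + 12x^2 + 5x + 7). Hence a·b ≡ 12x^3 + 12x^2 + 5x + 7 (mod f). (F_13[x]/(f) is a field with 13^4 = 28561 elements since f is irreducible of degree 4.)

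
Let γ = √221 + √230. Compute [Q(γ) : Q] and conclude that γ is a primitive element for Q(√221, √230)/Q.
[Q(γ) : Q] = 4 (equivalently, Q(γ) = Q(√221, √230))

Obviously Q(γ) ⊆ Q(√221, √230), and [Q(√221, √230):Q] = 4 (since 221, 230 are distinct squarefree integers > 1 with 50830 not a perfect square). To show equality we compute the minimal polynomial of γ. From γ = √221 + √230: γ^2 = 221 + 2√(50830) + 230 = 451 + 2√(50830), so γ^2 - 451 = 2√(50830); squaring, (γ^2 - 451)^2 = 4·50830, i.e. γ^4 - 902γ^2 + 203401 - 203320 = 0, i.e. γ^4 - 902γ^2 + 81 = 0. So γ is a root of x^4 - 902x^2 + 81. This polynomial is irreducible over Q: it has no rational root (each ±√221 ± √230 is irrational), and any factorization into two quadratics over Q would force √(50830) ∈ Q (pairing opposite roots) or √221, √230 ∈ Q (other pairings), all impossible. Hence [Q(γ):Q] = 4 = [Q(√221, √230):Q], so Q(γ) = Q(√221, √230).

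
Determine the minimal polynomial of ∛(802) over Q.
m_α(x) = x^3 - 802

α satisfies α^3 = 802, so x^3 - 802 annihilates α. By the rational root test, a rational root p/q (in lowest terms) of x^3 - 802 would satisfy p^3 = 802 q^3, forcing q = 1 and p^3 = 802; but 802 is not a perfect cube, contradiction. A monic cubic over Q with no rational root is irreducible (any nontrivial factorization would include a linear factor). Hence x^3 - 802 is the minimal polynomial of α, and in particular [Q(α):Q] = 3.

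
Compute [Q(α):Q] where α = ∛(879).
[Q(α):Q] = 3

The minimal polynomial of α is x^3 - 879, irreducible over Q since 879 is not a perfect cube (so x^3 - 879 has no rational root). Hence [Q(α):Q] = deg(m_α) = 3.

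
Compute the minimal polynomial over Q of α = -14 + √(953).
m_α(x) = x^2 + 28x - 757

From α + 14 = √(953), squaring gives (α + 14)^2 = 953, i.e. α^2 + 28α + 196 = 953, so α^2 + 28α - 757 = 0. The discriminant of x^2 + 28x - 757 is (28)^2 - 4·(-757) = 784 + 3028 = 3812, and 4·(953) is not a perfect square in Q since 953 is squarefree and ≠ 1. Hence x^2 + 28x - 757 is irreducible over Q and is the minimal polynomial of α.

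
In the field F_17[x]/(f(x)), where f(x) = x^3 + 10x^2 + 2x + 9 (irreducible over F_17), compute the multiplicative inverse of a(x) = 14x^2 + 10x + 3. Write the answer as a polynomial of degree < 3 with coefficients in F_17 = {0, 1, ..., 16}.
a(x)^(-1) ≡ 14x^2 + 8x + 16 (mod f(x))

Since f is irreducible over F_17, F_17[x]/(f) is a field and a(x) ≠ 0 has an inverse. Apply the extended Euclidean algorithm to f(x) and a(x) in F_17[x]: f(x) = (11x + 5)·a(x) + (4x + 11);  a(x) = (12x + 12)·(4x + 11) + (7). The last nonzero remainder is the constant 7 = gcd(f, a) in F_17. Back-substituting through the division chain expresses 7 = s(x)·a(x) + t(x)·f(x) with s(x) ≡ 13x^2 + 5x + 10 (mod f), so (13x^2 + 5x + 10)·a(x) ≡ 7 (mod f). Multiplying by 7^(-1) ≡ 5 in F_17 gives a(x)^(-1) ≡ 5·(13x^2 + 5x + 10) ≡ 14x^2 + 8x + 16 (mod f). Check: (14x^2 + 10x + 3)·(14x^2 + 8x + 16) = 9x^4 + 14x^3 + 6x^2 + 14x + 14 ≡ 1 (mod x^3 + 10x^2 + 2x + 9).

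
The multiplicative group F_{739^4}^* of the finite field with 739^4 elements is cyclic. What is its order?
|F_{739^4}^*| = 298248146640

F_{739^4} has 739^4 = 298248146641 elements; its multiplicative group consists of all nonzero elements, so |F_{739^4}^*| = 298248146641 - 1 = 298248146640. (It is cyclic since any finite subgroup of the multiplicative group of a field is cyclic.)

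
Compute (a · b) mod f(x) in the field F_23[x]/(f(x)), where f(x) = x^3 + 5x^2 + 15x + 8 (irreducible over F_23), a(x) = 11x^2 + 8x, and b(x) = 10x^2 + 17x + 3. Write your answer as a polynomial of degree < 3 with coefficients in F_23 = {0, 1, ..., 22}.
a · b ≡ 3x^2 + 8x + 10 (mod f(x))

Multiply in F_23[x]: a(x)·b(x) = (11x^2 + 8x)·(10x^2 + 17x + 3) = 18x^4 + 14x^3 + 8x^2 + x. This has degree ≥ 3, so divide by f(x) over F_23: 18x^4 + 14x^3 + 8x^2 + x = (18x + 16)·(x^3 + 5x^2 + 15x + 8) + (3x^2 + 8x + 10). Hence a·b ≡ 3x^2 + 8x + 10 (mod f). (F_23[x]/(f) is a field with 23^3 = 12167 elements since f is irreducible of degree 3.)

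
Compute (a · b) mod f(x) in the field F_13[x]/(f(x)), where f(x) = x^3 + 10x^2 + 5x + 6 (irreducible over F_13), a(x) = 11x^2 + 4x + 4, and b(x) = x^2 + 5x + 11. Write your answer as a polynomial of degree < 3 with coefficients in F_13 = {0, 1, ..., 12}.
a · b ≡ 2x^2 + 6x + 12 (mod f(x))

Multiply in F_13[x]: a(x)·b(x) = (11x^2 + 4x + 4)·(x^2 + 5x + 11) = 11x^4 + 7x^3 + 2x^2 + 12x + 5. This has degree ≥ 3, so divide by f(x) over F_13: 11x^4 + 7x^3 + 2x^2 + 12x + 5 = (11x + 1)·(x^3 + 10x^2 + 5x + 6) + (2x^2 + 6x + 12). Hence a·b ≡ 2x^2 + 6x + 12 (mod f). (F_13[x]/(f) is a field with 13^3 = 2197 elements since f is irreducible of degree 3.)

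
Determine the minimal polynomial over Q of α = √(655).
m_α(x) = x^2 - 655

α satisfies α^2 - 655 = 0, so x^2 - 655 annihilates α. Since d = 655 is squarefree and ≠ 1, it is not a perfect square in Q, so x^2 - 655 has no rational root and is therefore irreducible over Q (a degree-2 polynomial over a field is irreducible iff it has no root). Hence m_α(x) = x^2 - 655.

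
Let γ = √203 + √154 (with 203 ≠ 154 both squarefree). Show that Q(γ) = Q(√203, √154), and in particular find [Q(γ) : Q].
[Q(γ) : Q] = 4 (equivalently, Q(γ) = Q(√203, √154))

Obviously Q(γ) ⊆ Q(√203, √154), and [Q(√203, √154):Q] = 4 (since 203, 154 are distinct squarefree integers > 1 with 31262 not a perfect square). To show equality we compute the minimal polynomial of γ. From γ = √203 + √154: γ^2 = 203 + 2√(31262) + 154 = 357 + 2√(31262), so γ^2 - 357 = 2√(31262); squaring, (γ^2 - 357)^2 = 4·31262, i.e. γ^4 - 714γ^2 + 127449 - 125048 = 0, i.e. γ^4 - 714γ^2 + 2401 = 0. So γ is a root of x^4 - 714x^2 + 2401. This polynomial is irreducible over Q: it has no rational root (each ±√203 ± √154 is irrational), and any factorization into two quadratics over Q would force √(31262) ∈ Q (pairing opposite roots) or √203, √154 ∈ Q (other pairings), all impossible. Hence [Q(γ):Q] = 4 = [Q(√203, √154):Q], so Q(γ) = Q(√203, √154).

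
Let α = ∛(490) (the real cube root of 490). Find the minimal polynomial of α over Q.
m_α(x) = x^3 - 490

α satisfies α^3 = 490, so x^3 - 490 annihilates α. By the rational root test, a rational root p/q (in lowest terms) of x^3 - 490 would satisfy p^3 = 490 q^3, forcing q = 1 and p^3 = 490; but 490 is not a perfect cube, contradiction. A monic cubic over Q with no rational root is irreducible (any nontrivial factorization would include a linear factor). Hence x^3 - 490 is the minimal polynomial of α, and in particular [Q(α):Q] = 3.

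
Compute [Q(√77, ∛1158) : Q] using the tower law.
[Q(√77, ∛1158) : Q] = 6

Let L = Q(√77, ∛1158). Since Q(√77) ⊂ L and [Q(√77):Q] = 2, the tower law gives 2 | [L:Q]. Likewise Q(∛1158) ⊂ L with [Q(∛1158):Q] = 3 (because 1158 is not a perfect cube), so 3 | [L:Q]. As gcd(2,3) = 1, [L:Q] is divisible by 6. Conversely L is generated over Q by √77 and ∛1158, so [L:Q] ≤ 2·3 = 6. Therefore [Q(√77, ∛1158) : Q] = 6.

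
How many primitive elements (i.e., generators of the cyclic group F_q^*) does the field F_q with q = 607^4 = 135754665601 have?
There are φ(135754665600) = 33951744000 primitive elements

F_q^* is cyclic of order q - 1 = 135754665600. A cyclic group of order m has exactly φ(m) generators. Here m = 135754665600 = 2^7 · 3 · 5^2 · 19 · 101 · 7369, so the number of primitive elements is φ(135754665600) = 33951744000.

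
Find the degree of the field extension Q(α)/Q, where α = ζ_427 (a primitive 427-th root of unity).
[Q(α):Q] = 360

The minimal polynomial of ζ_427 over Q is the 427-th cyclotomic polynomial Φ_427(x), which is irreducible over Q and has degree φ(427) = 360. Hence [Q(α):Q] = φ(427) = 360.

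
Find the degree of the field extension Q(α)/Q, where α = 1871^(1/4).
[Q(α):Q] = 4

α is a root of x^4 - 1871. By Eisenstein's criterion at the prime p = 1871 (which divides the constant term 1871 but p^2 = 3500641 does not, since 1871 is squarefree), x^4 - 1871 is irreducible over Q. Hence [Q(α):Q] = 4.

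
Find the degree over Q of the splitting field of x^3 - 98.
[K : Q] = 6

The roots of x^3 - 98 are ∛98, ω∛98, ω^2∛98 where ω = e^(2πi/3) is a primitive cube root of unity, so K = Q(∛98, ω). Now [Q(∛98):Q] = 3 (since 98 is not a perfect cube, x^3 - 98 is irreducible) and [Q(ω):Q] = 2. Both 2 and 3 divide [K:Q], and [K:Q] ≤ 3·2 = 6, so [K:Q] = 6. (Equivalently: Q(∛98) ⊂ R but ω ∉ R, so [K : Q(∛98)] = 2.)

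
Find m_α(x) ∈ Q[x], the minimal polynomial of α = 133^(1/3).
m_α(x) = x^3 - 133

α satisfies α^3 = 133, so x^3 - 133 annihilates α. By the rational root test, a rational root p/q (in lowest terms) of x^3 - 133 would satisfy p^3 = 133 q^3, forcing q = 1 and p^3 = 133; but 133 is not a perfect cube, contradiction. A monic cubic over Q with no rational root is irreducible (any nontrivial factorization would include a linear factor). Hence x^3 - 133 is the minimal polynomial of α, and in particular [Q(α):Q] = 3.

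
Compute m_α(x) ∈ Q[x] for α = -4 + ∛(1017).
m_α(x) = x^3 + 12x^2 + 48x - 953

Set β = α + 4 = ∛(1017), so β^3 = 1017. Then (α + 4)^3 - 1017 = 0, i.e. α is a root of g(x) = (x + 4)^3 - 1017 = x^3 + 12x^2 + 48x - 953. Since g(x) = h(x + 4) where h(x) = x^3 - 1017, and h is irreducible over Q (because 1017 is not a perfect cube, so h has no rational root, and a monic cubic with no rational root is irreducible), g is also irreducible (irreducibility is preserved under the substitution x → x + 4). Hence m_α(x) = x^3 + 12x^2 + 48x - 953.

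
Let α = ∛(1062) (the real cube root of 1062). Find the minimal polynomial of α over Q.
m_α(x) = x^3 - 1062

α satisfies α^3 = 1062, so x^3 - 1062 annihilates α. By the rational root test, a rational root p/q (in lowest terms) of x^3 - 1062 would satisfy p^3 = 1062 q^3, forcing q = 1 and p^3 = 1062; but 1062 is not a perfect cube, contradiction. A monic cubic over Q with no rational root is irreducible (any nontrivial factorization would include a linear factor). Hence x^3 - 1062 is the minimal polynomial of α, and in particular [Q(α):Q] = 3.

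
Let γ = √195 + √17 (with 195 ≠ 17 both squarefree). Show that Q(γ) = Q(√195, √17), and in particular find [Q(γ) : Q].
[Q(γ) : Q] = 4 (equivalently, Q(γ) = Q(√195, √17))

Obviously Q(γ) ⊆ Q(√195, √17), and [Q(√195, √17):Q] = 4 (since 195, 17 are distinct squarefree integers > 1 with 3315 not a perfect square). To show equality we compute the minimal polynomial of γ. From γ = √195 + √17: γ^2 = 195 + 2√(3315) + 17 = 212 + 2√(3315), so γ^2 - 212 = 2√(3315); squaring, (γ^2 - 212)^2 = 4·3315, i.e. γ^4 - 424γ^2 + 44944 - 13260 = 0, i.e. γ^4 - 424γ^2 + 31684 = 0. So γ is a root of x^4 - 424x^2 + 31684. This polynomial is irreducible over Q: it has no rational root (each ±√195 ± √17 is irrational), and any factorization into two quadratics over Q would force √(3315) ∈ Q (pairing opposite roots) or √195, √17 ∈ Q (other pairings), all impossible. Hence [Q(γ):Q] = 4 = [Q(√195, √17):Q], so Q(γ) = Q(√195, √17).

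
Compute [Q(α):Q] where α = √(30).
[Q(α):Q] = 2

[Q(α):Q] equals the degree of the minimal polynomial of α. Here α^2 = 30 and x^2 - 30 is irreducible (d = 30 is squarefree, ≠ 1, hence not a square), so deg(m_α) = 2. Thus [Q(α):Q] = 2.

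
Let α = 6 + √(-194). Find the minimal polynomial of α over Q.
m_α(x) = x^2 - 12x + 230

From α - 6 = √(-194), squaring gives (α - 6)^2 = -194, i.e. α^2 - 12α + 36 = -194, so α^2 - 12α + 230 = 0. The discriminant of x^2 - 12x + 230 is (-12)^2 - 4·(230) = 144 - 920 = -776, and 4·(-194) is not a perfect square in Q since -194 is squarefree and ≠ 1. Hence x^2 - 12x + 230 is irreducible over Q and is the minimal polynomial of α.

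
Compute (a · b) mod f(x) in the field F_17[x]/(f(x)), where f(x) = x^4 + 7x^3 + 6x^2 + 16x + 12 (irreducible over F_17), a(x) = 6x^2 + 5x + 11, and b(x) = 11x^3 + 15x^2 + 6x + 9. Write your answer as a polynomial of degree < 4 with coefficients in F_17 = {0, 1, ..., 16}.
a · b ≡ 15x^3 + 7x^2 + 5x + 10 (mod f(x))

Multiply in F_17[x]: a(x)·b(x) = (6x^2 + 5x + 11)·(11x^3 + 15x^2 + 6x + 9) = 15x^5 + 9x^4 + 11x^3 + 11x^2 + 9x + 14. This has degree ≥ 4, so divide by f(x) over F_17: 15x^5 + 9x^4 + 11x^3 + 11x^2 + 9x + 14 = (15x + 6)·(x^4 + 7x^3 + 6x^2 + 16x + 12) + (15x^3 + 7x^2 + 5x + 10). Hence a·b ≡ 15x^3 + 7x^2 + 5x + 10 (mod f). (F_17[x]/(f) is a field with 17^4 = 83521 elements since f is irreducible of degree 4.)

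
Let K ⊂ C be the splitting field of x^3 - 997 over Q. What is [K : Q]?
[K : Q] = 6

The roots of x^3 - 997 are ∛997, ω∛997, ω^2∛997 where ω = e^(2πi/3) is a primitive cube root of unity, so K = Q(∛997, ω). Now [Q(∛997):Q] = 3 (since 997 is not a perfect cube, x^3 - 997 is irreducible) and [Q(ω):Q] = 2. Both 2 and 3 divide [K:Q], and [K:Q] ≤ 3·2 = 6, so [K:Q] = 6. (Equivalently: Q(∛997) ⊂ R but ω ∉ R, so [K : Q(∛997)] = 2.)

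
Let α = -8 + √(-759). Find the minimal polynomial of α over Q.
m_α(x) = x^2 + 16x + 823

From α + 8 = √(-759), squaring gives (α + 8)^2 = -759, i.e. α^2 + 16α + 64 = -759, so α^2 + 16α + 823 = 0. The discriminant of x^2 + 16x + 823 is (16)^2 - 4·(823) = 256 - 3292 = -3036, and 4·(-759) is not a perfect square in Q since -759 is squarefree and ≠ 1. Hence x^2 + 16x + 823 is irreducible over Q and is the minimal polynomial of α.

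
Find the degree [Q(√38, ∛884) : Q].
[Q(√38, ∛884) : Q] = 6

Let L = Q(√38, ∛884). Since Q(√38) ⊂ L and [Q(√38):Q] = 2, the tower law gives 2 | [L:Q]. Likewise Q(∛884) ⊂ L with [Q(∛884):Q] = 3 (because 884 is not a perfect cube), so 3 | [L:Q]. As gcd(2,3) = 1, [L:Q] is divisible by 6. Conversely L is generated over Q by √38 and ∛884, so [L:Q] ≤ 2·3 = 6. Therefore [Q(√38, ∛884) : Q] = 6.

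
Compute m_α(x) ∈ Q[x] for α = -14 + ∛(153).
m_α(x) = x^3 + 42x^2 + 588x + 2591

Set β = α + 14 = ∛(153), so β^3 = 153. Then (α + 14)^3 - 153 = 0, i.e. α is a root of g(x) = (x + 14)^3 - 153 = x^3 + 42x^2 + 588x + 2591. Since g(x) = h(x + 14) where h(x) = x^3 - 153, and h is irreducible over Q (because 153 is not a perfect cube, so h has no rational root, and a monic cubic with no rational root is irreducible), g is also irreducible (irreducibility is preserved under the substitution x → x + 14). Hence m_α(x) = x^3 + 42x^2 + 588x + 2591.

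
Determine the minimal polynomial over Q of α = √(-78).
m_α(x) = x^2 + 78

α satisfies α^2 + 78 = 0, so x^2 + 78 annihilates α. Since d = -78 is squarefree and ≠ 1, it is not a perfect square in Q, so x^2 + 78 has no rational root and is therefore irreducible over Q (a degree-2 polynomial over a field is irreducible iff it has no root). Hence m_α(x) = x^2 + 78.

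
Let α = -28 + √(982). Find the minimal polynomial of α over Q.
m_α(x) = x^2 + 56x - 198

From α + 28 = √(982), squaring gives (α + 28)^2 = 982, i.e. α^2 + 56α + 784 = 982, so α^2 + 56α - 198 = 0. The discriminant of x^2 + 56x - 198 is (56)^2 - 4·(-198) = 3136 + 792 = 3928, and 4·(982) is not a perfect square in Q since 982 is squarefree and ≠ 1. Hence x^2 + 56x - 198 is irreducible over Q and is the minimal polynomial of α.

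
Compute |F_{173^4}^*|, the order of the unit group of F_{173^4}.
|F_{173^4}^*| = 895745040

F_{173^4} has 173^4 = 895745041 elements; its multiplicative group consists of all nonzero elements, so |F_{173^4}^*| = 895745041 - 1 = 895745040. (It is cyclic since any finite subgroup of the multiplicative group of a field is cyclic.)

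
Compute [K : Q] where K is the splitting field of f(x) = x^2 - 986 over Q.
[K : Q] = 2

f(x) = x^2 - 986 factors as (x - √986)(x + √986). The splitting field is K = Q(√986). Since 986 is squarefree and > 1, it is not a perfect square, so x^2 - 986 is irreducible over Q and [Q(√986) : Q] = 2. Hence [K : Q] = 2.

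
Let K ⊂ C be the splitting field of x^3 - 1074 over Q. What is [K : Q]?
[K : Q] = 6

The roots of x^3 - 1074 are ∛1074, ω∛1074, ω^2∛1074 where ω = e^(2πi/3) is a primitive cube root of unity, so K = Q(∛1074, ω). Now [Q(∛1074):Q] = 3 (since 1074 is not a perfect cube, x^3 - 1074 is irreducible) and [Q(ω):Q] = 2. Both 2 and 3 divide [K:Q], and [K:Q] ≤ 3·2 = 6, so [K:Q] = 6. (Equivalently: Q(∛1074) ⊂ R but ω ∉ R, so [K : Q(∛1074)] = 2.)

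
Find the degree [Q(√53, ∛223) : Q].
[Q(√53, ∛223) : Q] = 6

Let L = Q(√53, ∛223). Since Q(√53) ⊂ L and [Q(√53):Q] = 2, the tower law gives 2 | [L:Q]. Likewise Q(∛223) ⊂ L with [Q(∛223):Q] = 3 (because 223 is not a perfect cube), so 3 | [L:Q]. As gcd(2,3) = 1, [L:Q] is divisible by 6. Conversely L is generated over Q by √53 and ∛223, so [L:Q] ≤ 2·3 = 6. Therefore [Q(√53, ∛223) : Q] = 6.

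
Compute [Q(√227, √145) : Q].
[Q(√227, √145) : Q] = 4

[Q(√227):Q] = 2 (min poly x^2 - 227, irreducible since 227 is squarefree > 1). For the top step, suppose √145 ∈ Q(√227), say √145 = c + d√227 with c, d ∈ Q. Squaring: 145 = c^2 + 227d^2 + 2cd√227. Since √227 ∉ Q this forces 2cd = 0. If d = 0 then √145 = c ∈ Q, contradicting 145 squarefree > 1. If c = 0 then 145 = 227d^2, so 227·145 = (227d)^2 is a perfect square in Q — but 227·145 = 32915 is not a perfect square (since 227 and 145 are distinct squarefree integers). Contradiction. Hence √145 ∉ Q(√227), so x^2 - 145 stays irreducible over Q(√227) and [Q(√227, √145) : Q(√227)] = 2. By the tower law, [Q(√227, √145) : Q] = 2 · 2 = 4.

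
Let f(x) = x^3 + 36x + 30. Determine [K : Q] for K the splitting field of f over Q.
[K : Q] = 6

By the rational root test, any rational root of the monic integer polynomial f(x) = x^3 + 36x + 30 must be an integer dividing the constant term 30, i.e. one of ±{1, 2, 3, 5, 6, 10, 15, 30}. Evaluating: f(1) = 67, f(-1) = -7, f(2) = 110, f(-2) = -50, f(3) = 165, f(-3) = -105, f(5) = 335, f(-5) = -275, f(6) = 462, f(-6) = -402, f(10) = 1390, f(-10) = -1330, f(15) = 3945, f(-15) = -3885, f(30) = 28110, f(-30) = -28050; none is 0, so f has no rational root and is therefore irreducible over Q (a cubic with no linear factor over a field is irreducible). For an irreducible cubic, the Galois group is A_3 or S_3 according as the discriminant disc(f) = -4a^3 - 27b^2 = -4·(36)^3 - 27·(30)^2 = -210924 is or is not a square in Q. Here disc(f) = -210924 is not a perfect square in Q, so the Galois group of f over Q is not contained in A_3 and must be all of S_3. The splitting field has degree |S_3| = 6 over Q, so [K : Q] = 6.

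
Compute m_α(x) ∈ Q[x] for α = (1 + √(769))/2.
m_α(x) = x^2 - x - 192

From 2α - 1 = √(769), squaring gives (2α - 1)^2 = 769, i.e. 4α^2 - 4α + 1 = 769, so α^2 - α + (1 - 769)/4 = 0. Since 769 ≡ 1 (mod 4), (1 - 769)/4 = -192 ∈ Z. The polynomial x^2 - x - 192 has discriminant 1 - 4·(-192) = 769, which is not a perfect square in Q (d = 769 is squarefree and ≠ 1), so x^2 - x - 192 is irreducible over Q. It is the minimal polynomial of α.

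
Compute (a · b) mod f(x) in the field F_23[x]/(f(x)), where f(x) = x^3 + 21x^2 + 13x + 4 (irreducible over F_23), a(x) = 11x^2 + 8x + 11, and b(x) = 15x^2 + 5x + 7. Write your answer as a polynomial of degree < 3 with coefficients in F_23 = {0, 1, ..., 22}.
a · b ≡ 21x^2 + 16x + 12 (mod f(x))

Multiply in F_23[x]: a(x)·b(x) = (11x^2 + 8x + 11)·(15x^2 + 5x + 7) = 4x^4 + 14x^3 + 6x^2 + 19x + 8. This has degree ≥ 3, so divide by f(x) over F_23: 4x^4 + 14x^3 + 6x^2 + 19x + 8 = (4x + 22)·(x^3 + 21x^2 + 13x + 4) + (21x^2 + 16x + 12). Hence a·b ≡ 21x^2 + 16x + 12 (mod f). (F_23[x]/(f) is a field with 23^3 = 12167 elements since f is irreducible of degree 3.)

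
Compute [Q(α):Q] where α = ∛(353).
[Q(α):Q] = 3

The minimal polynomial of α is x^3 - 353, irreducible over Q since 353 is not a perfect cube (so x^3 - 353 has no rational root). Hence [Q(α):Q] = deg(m_α) = 3.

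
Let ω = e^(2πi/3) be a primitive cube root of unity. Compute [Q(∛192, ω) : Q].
[Q(∛192, ω) : Q] = 6

[Q(∛192):Q] = 3 (min poly x^3 - 192, irreducible since 192 is not a perfect cube). [Q(ω):Q] = 2 (min poly x^2 + x + 1). Since Q(∛192) ⊂ R and ω ∉ R, we have ω ∉ Q(∛192), so x^2 + x + 1 remains irreducible over Q(∛192) and [Q(∛192, ω) : Q(∛192)] = 2. By the tower law, [Q(∛192, ω) : Q] = 3 · 2 = 6. (In fact Q(∛192, ω) is the splitting field of x^3 - 192 over Q.)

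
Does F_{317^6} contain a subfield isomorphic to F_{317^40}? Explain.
No: F_{317^40} is not a subfield of F_{317^6}

F_{p^m} embeds in F_{p^n} iff m | n. Here 40 ∤ 6 (since 6 = 0·40 + 6 with remainder 6 ≠ 0), so F_{317^40} is not a subfield of F_{317^6}. Equivalently: if it were, the tower law would give 40 = [F_{317^40}:F_317] dividing [F_{317^6}:F_317] = 6, contradiction.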